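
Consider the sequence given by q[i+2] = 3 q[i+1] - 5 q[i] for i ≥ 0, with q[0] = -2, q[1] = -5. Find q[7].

-365

q[2] = 3·(-5) - 5·(-2) = -5
q[3] = 3·(-5) - 5·(-5) = 10
q[4] = 3·10 - 5·(-5) = 55
q[5] = 3·55 - 5·10 = 115
q[6] = 3·115 - 5·55 = 70
q[7] = 3·70 - 5·115 = -365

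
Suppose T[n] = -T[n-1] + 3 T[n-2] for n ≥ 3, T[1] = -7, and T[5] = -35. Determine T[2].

Let T[2] = y.
T[3] = -21 - y
T[4] = 21 + 4y
T[5] = -84 - 7y
So -84 - 7y = -35, giving y = -7.

-7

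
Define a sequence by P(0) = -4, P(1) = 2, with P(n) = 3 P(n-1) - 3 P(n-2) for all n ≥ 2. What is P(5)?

126

P(2) = 3·2 - 3·(-4) = 18
P(3) = 3·18 - 3·2 = 48
P(4) = 3·48 - 3·18 = 90
P(5) = 3·90 - 3·48 = 126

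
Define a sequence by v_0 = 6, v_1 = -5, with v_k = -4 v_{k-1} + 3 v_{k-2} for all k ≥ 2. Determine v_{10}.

7854614

v_2 = -4·(-5) + 3·6 = 38
v_3 = -4·38 + 3·(-5) = -167
v_4 = -4·(-167) + 3·38 = 782
v_5 = -4·782 + 3·(-167) = -3629
v_6 = -4·(-3629) + 3·782 = 16862
v_7 = -4·16862 + 3·(-3629) = -78335
v_8 = -4·(-78335) + 3·16862 = 363926
v_9 = -4·363926 + 3·(-78335) = -1690709
v_{10} = -4·(-1690709) + 3·363926 = 7854614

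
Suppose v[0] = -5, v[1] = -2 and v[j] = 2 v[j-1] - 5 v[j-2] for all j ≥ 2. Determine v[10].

v[2] = 2*(-2) - 5*(-5) = 21
v[3] = 2*21 - 5*(-2) = 52
v[4] = 2*52 - 5*21 = -1
v[5] = 2*(-1) - 5*52 = -262
v[6] = 2*(-262) - 5*(-1) = -519
v[7] = 2*(-519) - 5*(-262) = 272
v[8] = 2*272 - 5*(-519) = 3139
v[9] = 2*3139 - 5*272 = 4918
v[10] = 2*4918 - 5*3139 = -5859

-5859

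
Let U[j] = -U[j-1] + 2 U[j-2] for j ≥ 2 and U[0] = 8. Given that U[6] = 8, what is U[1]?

8

Let U[1] = x.
U[2] = 16 - x
U[3] = -16 + 3x
U[4] = 48 - 5x
U[5] = -80 + 11x
U[6] = 176 - 21x
So 176 - 21x = 8, giving x = 8.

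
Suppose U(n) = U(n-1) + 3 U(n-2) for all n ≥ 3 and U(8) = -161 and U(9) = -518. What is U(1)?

-7

Rearranging, U(n-2) = (U(n) - U(n-1)) / 3.
U(7) = (-518 - (-161)) / 3 = -357/3 = -119
U(6) = (-161 - (-119)) / 3 = -42/3 = -14
U(5) = (-119 - (-14)) / 3 = -105/3 = -35
U(4) = (-14 - (-35)) / 3 = 21/3 = 7
U(3) = (-35 - 7) / 3 = -42/3 = -14
U(2) = (7 - (-14)) / 3 = 21/3 = 7
U(1) = (-14 - 7) / 3 = -21/3 = -7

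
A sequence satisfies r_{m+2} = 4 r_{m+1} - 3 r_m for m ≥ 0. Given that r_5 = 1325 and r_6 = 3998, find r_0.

-6

Rearranging, r_{m-2} = (r_m - 4 r_{m-1}) / -3.
r_4 = (3998 - 4·1325) / -3 = -1302/-3 = 434
r_3 = (1325 - 4·434) / -3 = -411/-3 = 137
r_2 = (434 - 4·137) / -3 = -114/-3 = 38
r_1 = (137 - 4·38) / -3 = -15/-3 = 5
r_0 = (38 - 4·5) / -3 = 18/-3 = -6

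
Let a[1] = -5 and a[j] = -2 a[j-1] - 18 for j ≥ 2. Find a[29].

The fixed point is -18/(1 + 2) = -6, so a[j] + 6 = -2(a[j-1] + 6).
Hence a[j] = 1·(-2)^{j-1} - 6.
a[29] = 1·(-2)^{28} - 6 = 1·268435456 - 6 = 268435450.

268435450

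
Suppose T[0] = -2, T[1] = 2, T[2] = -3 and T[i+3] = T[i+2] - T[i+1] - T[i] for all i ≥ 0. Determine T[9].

T[3] = (-3) - 2 - (-2) = -3
T[4] = (-3) - (-3) - 2 = -2
T[5] = (-2) - (-3) - (-3) = 4
T[6] = 4 - (-2) - (-3) = 9
T[7] = 9 - 4 - (-2) = 7
T[8] = 7 - 9 - 4 = -6
T[9] = (-6) - 7 - 9 = -22

-22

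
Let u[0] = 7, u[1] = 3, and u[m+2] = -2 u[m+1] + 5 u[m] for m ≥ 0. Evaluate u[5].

-677

u[2] = -2·3 + 5·7 = 29
u[3] = -2·29 + 5·3 = -43
u[4] = -2·(-43) + 5·29 = 231
u[5] = -2·231 + 5·(-43) = -677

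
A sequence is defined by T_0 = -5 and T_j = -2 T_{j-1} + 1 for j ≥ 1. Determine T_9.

T_1 = -2(-5) + 1 = 11
T_2 = -2(11) + 1 = -21
T_3 = -2(-21) + 1 = 43
T_4 = -2(43) + 1 = -85
T_5 = -2(-85) + 1 = 171
T_6 = -2(171) + 1 = -341
T_7 = -2(-341) + 1 = 683
T_8 = -2(683) + 1 = -1365
T_9 = -2(-1365) + 1 = 2731

2731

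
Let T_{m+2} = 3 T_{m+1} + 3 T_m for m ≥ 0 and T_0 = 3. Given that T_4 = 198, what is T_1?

Let T_1 = y.
T_2 = 9 + 3y
T_3 = 27 + 12y
T_4 = 108 + 45y
So 108 + 45y = 198, giving y = 2.

2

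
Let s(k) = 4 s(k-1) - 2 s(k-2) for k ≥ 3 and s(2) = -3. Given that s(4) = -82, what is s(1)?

5

Let s(1) = y.
s(3) = -12 - 2y
s(4) = -42 - 8y
So -42 - 8y = -82, giving y = 5.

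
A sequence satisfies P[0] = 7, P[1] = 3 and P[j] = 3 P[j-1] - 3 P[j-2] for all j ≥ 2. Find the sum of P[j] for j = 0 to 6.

-497

P[2] = 3*3 - 3*7 = -12
P[3] = 3*(-12) - 3*3 = -45
P[4] = 3*(-45) - 3*(-12) = -99
P[5] = 3*(-99) - 3*(-45) = -162
P[6] = 3*(-162) - 3*(-99) = -189
Sum = 7 + 3 + (-12) + (-45) + (-99) + (-162) + (-189) = -497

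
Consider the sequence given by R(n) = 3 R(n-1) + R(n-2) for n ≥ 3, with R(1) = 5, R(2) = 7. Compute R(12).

R(3) = 3·7 + 5 = 26
R(4) = 3·26 + 7 = 85
R(5) = 3·85 + 26 = 281
R(6) = 3·281 + 85 = 928
R(7) = 3·928 + 281 = 3065
R(8) = 3·3065 + 928 = 10123
R(9) = 3·10123 + 3065 = 33434
R(10) = 3·33434 + 10123 = 110425
R(11) = 3·110425 + 33434 = 364709
R(12) = 3·364709 + 110425 = 1204552

1204552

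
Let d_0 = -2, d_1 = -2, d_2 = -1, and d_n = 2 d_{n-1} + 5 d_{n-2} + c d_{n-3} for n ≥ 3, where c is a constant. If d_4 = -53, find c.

d_3 = -12 - 2c
d_4 = -29 - 6c
So -29 - 6c = -53, giving c = 4.

4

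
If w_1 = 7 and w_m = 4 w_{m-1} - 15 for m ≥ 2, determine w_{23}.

35184372088837

The fixed point is -15/(1 - 4) = 5, so w_m - 5 = 4(w_{m-1} - 5).
Hence w_m = 2·4^{m-1} + 5.
w_{23} = 2·4^{22} + 5 = 2·17592186044416 + 5 = 35184372088837.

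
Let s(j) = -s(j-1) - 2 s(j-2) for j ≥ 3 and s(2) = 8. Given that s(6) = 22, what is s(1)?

-5

Let s(1) = w.
s(3) = -8 - 2w
s(4) = -8 + 2w
s(5) = 24 + 2w
s(6) = -8 - 6w
So -8 - 6w = 22, giving w = -5.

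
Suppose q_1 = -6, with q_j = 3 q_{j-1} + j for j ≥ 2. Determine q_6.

-1158

q_2 = 3*(-6) + 2 = -16
q_3 = 3*(-16) + 3 = -45
q_4 = 3*(-45) + 4 = -131
q_5 = 3*(-131) + 5 = -388
q_6 = 3*(-388) + 6 = -1158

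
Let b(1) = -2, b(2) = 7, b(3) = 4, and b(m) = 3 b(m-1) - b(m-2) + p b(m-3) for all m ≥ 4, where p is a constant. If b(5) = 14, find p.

b(4) = 5 - 2p
b(5) = 11 + p
So 11 + p = 14, giving p = 3.

3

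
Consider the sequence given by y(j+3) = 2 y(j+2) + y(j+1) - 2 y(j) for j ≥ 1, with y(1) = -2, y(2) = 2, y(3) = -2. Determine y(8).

2

y(4) = 2·(-2) + 2 - 2·(-2) = 2
y(5) = 2·2 + (-2) - 2·2 = -2
y(6) = 2·(-2) + 2 - 2·(-2) = 2
y(7) = 2·2 + (-2) - 2·2 = -2
y(8) = 2·(-2) + 2 - 2·(-2) = 2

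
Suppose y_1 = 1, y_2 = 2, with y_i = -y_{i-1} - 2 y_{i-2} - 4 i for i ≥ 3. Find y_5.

16

y_3 = -2 - 2*1 - 12 = -16
y_4 = -(-16) - 2*2 - 16 = -4
y_5 = -(-4) - 2*(-16) - 20 = 16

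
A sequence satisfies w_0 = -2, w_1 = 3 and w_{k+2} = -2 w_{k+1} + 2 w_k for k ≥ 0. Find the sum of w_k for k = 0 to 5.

141

w_2 = -2(3) + 2(-2) = -10
w_3 = -2(-10) + 2(3) = 26
w_4 = -2(26) + 2(-10) = -72
w_5 = -2(-72) + 2(26) = 196
Sum = (-2) + 3 + (-10) + 26 + (-72) + 196 = 141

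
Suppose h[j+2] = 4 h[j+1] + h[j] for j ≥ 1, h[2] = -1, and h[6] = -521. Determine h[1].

-3

Let h[1] = z.
h[3] = -4 + z
h[4] = -17 + 4z
h[5] = -72 + 17z
h[6] = -305 + 72z
So -305 + 72z = -521, giving z = -3.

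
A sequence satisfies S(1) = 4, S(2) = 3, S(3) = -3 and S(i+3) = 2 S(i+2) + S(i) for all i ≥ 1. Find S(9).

-55

S(4) = 2*(-3) + 4 = -2
S(5) = 2*(-2) + 3 = -1
S(6) = 2*(-1) + (-3) = -5
S(7) = 2*(-5) + (-2) = -12
S(8) = 2*(-12) + (-1) = -25
S(9) = 2*(-25) + (-5) = -55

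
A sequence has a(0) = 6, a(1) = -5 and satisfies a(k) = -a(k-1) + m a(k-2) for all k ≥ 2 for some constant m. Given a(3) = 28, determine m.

-3

a(2) = 5 + 6m
a(3) = -5 - 11m
So -5 - 11m = 28, giving m = -3.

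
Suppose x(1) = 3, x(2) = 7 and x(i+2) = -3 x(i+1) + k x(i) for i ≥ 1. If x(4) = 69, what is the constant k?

x(3) = -21 + 3k
x(4) = 63 - 2k
So 63 - 2k = 69, giving k = -3.

-3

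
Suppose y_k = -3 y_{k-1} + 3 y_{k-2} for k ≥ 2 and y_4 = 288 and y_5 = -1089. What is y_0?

Rearranging, y_{k-2} = (y_k + 3 y_{k-1}) / 3.
y_3 = (-1089 + 3·288) / 3 = -225/3 = -75
y_2 = (288 + 3·(-75)) / 3 = 63/3 = 21
y_1 = (-75 + 3·21) / 3 = -12/3 = -4
y_0 = (21 + 3·(-4)) / 3 = 9/3 = 3

3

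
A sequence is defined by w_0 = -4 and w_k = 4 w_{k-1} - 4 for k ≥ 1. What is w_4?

-1364

w_1 = 4·(-4) - 4 = -20
w_2 = 4·(-20) - 4 = -84
w_3 = 4·(-84) - 4 = -340
w_4 = 4·(-340) - 4 = -1364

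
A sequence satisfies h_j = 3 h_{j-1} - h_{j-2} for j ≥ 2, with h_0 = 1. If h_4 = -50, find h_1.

-2

Let h_1 = y.
h_2 = -1 + 3y
h_3 = -3 + 8y
h_4 = -8 + 21y
So -8 + 21y = -50, giving y = -2.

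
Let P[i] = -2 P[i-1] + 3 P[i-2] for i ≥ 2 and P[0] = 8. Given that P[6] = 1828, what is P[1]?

-2

Let P[1] = x.
P[2] = 24 - 2x
P[3] = -48 + 7x
P[4] = 168 - 20x
P[5] = -480 + 61x
P[6] = 1464 - 182x
So 1464 - 182x = 1828, giving x = -2.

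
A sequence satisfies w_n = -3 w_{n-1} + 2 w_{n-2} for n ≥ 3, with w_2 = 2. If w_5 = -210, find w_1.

Let w_1 = v.
w_3 = -6 + 2v
w_4 = 22 - 6v
w_5 = -78 + 22v
So -78 + 22v = -210, giving v = -6.

-6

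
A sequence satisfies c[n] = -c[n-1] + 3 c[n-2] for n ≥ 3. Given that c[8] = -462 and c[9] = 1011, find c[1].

-1

Rearranging, c[n-2] = (c[n] + c[n-1]) / 3.
c[7] = (1011 + (-462)) / 3 = 549/3 = 183
c[6] = (-462 + 183) / 3 = -279/3 = -93
c[5] = (183 + (-93)) / 3 = 90/3 = 30
c[4] = (-93 + 30) / 3 = -63/3 = -21
c[3] = (30 + (-21)) / 3 = 9/3 = 3
c[2] = (-21 + 3) / 3 = -18/3 = -6
c[1] = (3 + (-6)) / 3 = -3/3 = -1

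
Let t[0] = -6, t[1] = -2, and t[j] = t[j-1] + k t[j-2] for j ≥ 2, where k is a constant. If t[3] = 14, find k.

-2

t[2] = -2 - 6k
t[3] = -2 - 8k
So -2 - 8k = 14, giving k = -2.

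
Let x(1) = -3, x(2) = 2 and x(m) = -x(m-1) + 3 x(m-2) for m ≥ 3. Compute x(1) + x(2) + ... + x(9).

x(3) = -2 + 3*(-3) = -11
x(4) = -(-11) + 3*2 = 17
x(5) = -17 + 3*(-11) = -50
x(6) = -(-50) + 3*17 = 101
x(7) = -101 + 3*(-50) = -251
x(8) = -(-251) + 3*101 = 554
x(9) = -554 + 3*(-251) = -1307
Sum = (-3) + 2 + (-11) + 17 + (-50) + 101 + (-251) + 554 + (-1307) = -948

-948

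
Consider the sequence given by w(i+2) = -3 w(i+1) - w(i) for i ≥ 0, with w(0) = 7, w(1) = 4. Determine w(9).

17245

w(2) = -3·4 - 7 = -19
w(3) = -3·(-19) - 4 = 53
w(4) = -3·53 - (-19) = -140
w(5) = -3·(-140) - 53 = 367
w(6) = -3·367 - (-140) = -961
w(7) = -3·(-961) - 367 = 2516
w(8) = -3·2516 - (-961) = -6587
w(9) = -3·(-6587) - 2516 = 17245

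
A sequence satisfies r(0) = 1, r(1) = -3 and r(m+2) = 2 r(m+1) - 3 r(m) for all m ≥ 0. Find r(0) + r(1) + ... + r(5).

34

r(2) = 2*(-3) - 3*1 = -9
r(3) = 2*(-9) - 3*(-3) = -9
r(4) = 2*(-9) - 3*(-9) = 9
r(5) = 2*9 - 3*(-9) = 45
Sum = 1 + (-3) + (-9) + (-9) + 9 + 45 = 34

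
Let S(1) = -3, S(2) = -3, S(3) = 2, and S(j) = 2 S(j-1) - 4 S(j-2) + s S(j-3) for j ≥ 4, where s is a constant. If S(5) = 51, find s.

-3

S(4) = 16 - 3s
S(5) = 24 - 9s
So 24 - 9s = 51, giving s = -3.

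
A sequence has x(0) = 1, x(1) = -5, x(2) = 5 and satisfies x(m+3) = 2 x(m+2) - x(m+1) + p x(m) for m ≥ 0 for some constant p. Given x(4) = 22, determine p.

1

x(3) = 15 + p
x(4) = 25 - 3p
So 25 - 3p = 22, giving p = 1.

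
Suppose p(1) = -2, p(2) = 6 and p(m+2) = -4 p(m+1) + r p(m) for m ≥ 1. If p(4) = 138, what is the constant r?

3

p(3) = -24 - 2r
p(4) = 96 + 14r
So 96 + 14r = 138, giving r = 3.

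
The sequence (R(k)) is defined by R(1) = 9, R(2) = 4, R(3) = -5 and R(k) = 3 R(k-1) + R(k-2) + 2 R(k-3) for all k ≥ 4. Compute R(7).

R(4) = 3*(-5) + 4 + 2*9 = 7
R(5) = 3*7 + (-5) + 2*4 = 24
R(6) = 3*24 + 7 + 2*(-5) = 69
R(7) = 3*69 + 24 + 2*7 = 245

245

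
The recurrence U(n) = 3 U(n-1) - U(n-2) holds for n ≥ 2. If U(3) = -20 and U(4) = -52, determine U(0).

-4

Rearranging, U(n-2) = -(U(n) - 3 U(n-1)).
U(2) = -(-52 - 3(-20)) = -8
U(1) = -(-20 - 3(-8)) = -4
U(0) = -(-8 - 3(-4)) = -4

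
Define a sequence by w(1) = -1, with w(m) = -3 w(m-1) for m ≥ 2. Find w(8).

w(2) = -3(-1) = 3
w(3) = -3(3) = -9
w(4) = -3(-9) = 27
w(5) = -3(27) = -81
w(6) = -3(-81) = 243
w(7) = -3(243) = -729
w(8) = -3(-729) = 2187

2187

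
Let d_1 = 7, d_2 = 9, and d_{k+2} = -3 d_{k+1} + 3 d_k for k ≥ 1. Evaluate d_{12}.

d_3 = -3*9 + 3*7 = -6
d_4 = -3*(-6) + 3*9 = 45
d_5 = -3*45 + 3*(-6) = -153
d_6 = -3*(-153) + 3*45 = 594
d_7 = -3*594 + 3*(-153) = -2241
d_8 = -3*(-2241) + 3*594 = 8505
d_9 = -3*8505 + 3*(-2241) = -32238
d_{10} = -3*(-32238) + 3*8505 = 122229
d_{11} = -3*122229 + 3*(-32238) = -463401
d_{12} = -3*(-463401) + 3*122229 = 1756890

1756890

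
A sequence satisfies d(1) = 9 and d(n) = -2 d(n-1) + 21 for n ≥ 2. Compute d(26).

The fixed point is 21/(1 + 2) = 7, so d(n) - 7 = -2(d(n-1) - 7).
Hence d(n) = 2·(-2)^{n-1} + 7.
d(26) = 2·(-2)^{25} + 7 = 2·-33554432 + 7 = -67108857.

-67108857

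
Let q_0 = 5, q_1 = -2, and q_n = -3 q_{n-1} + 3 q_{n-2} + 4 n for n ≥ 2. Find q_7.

q_2 = -3(-2) + 3(5) + 8 = 29
q_3 = -3(29) + 3(-2) + 12 = -81
q_4 = -3(-81) + 3(29) + 16 = 346
q_5 = -3(346) + 3(-81) + 20 = -1261
q_6 = -3(-1261) + 3(346) + 24 = 4845
q_7 = -3(4845) + 3(-1261) + 28 = -18290

-18290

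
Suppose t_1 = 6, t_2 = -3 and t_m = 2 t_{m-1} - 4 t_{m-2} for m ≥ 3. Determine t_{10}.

-3072

t_3 = 2*(-3) - 4*6 = -30
t_4 = 2*(-30) - 4*(-3) = -48
t_5 = 2*(-48) - 4*(-30) = 24
t_6 = 2*24 - 4*(-48) = 240
t_7 = 2*240 - 4*24 = 384
t_8 = 2*384 - 4*240 = -192
t_9 = 2*(-192) - 4*384 = -1920
t_{10} = 2*(-1920) - 4*(-192) = -3072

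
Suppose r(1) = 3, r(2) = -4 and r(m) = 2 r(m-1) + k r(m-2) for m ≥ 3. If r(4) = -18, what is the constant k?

r(3) = -8 + 3k
r(4) = -16 + 2k
So -16 + 2k = -18, giving k = -1.

-1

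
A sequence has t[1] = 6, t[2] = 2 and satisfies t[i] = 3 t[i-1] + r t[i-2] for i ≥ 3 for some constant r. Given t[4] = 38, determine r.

t[3] = 6 + 6r
t[4] = 18 + 20r
So 18 + 20r = 38, giving r = 1.

1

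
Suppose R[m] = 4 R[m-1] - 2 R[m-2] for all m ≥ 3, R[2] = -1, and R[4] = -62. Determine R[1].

Let R[1] = w.
R[3] = -4 - 2w
R[4] = -14 - 8w
So -14 - 8w = -62, giving w = 6.

6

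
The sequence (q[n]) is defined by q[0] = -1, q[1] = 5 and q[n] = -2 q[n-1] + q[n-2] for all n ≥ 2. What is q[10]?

q[2] = -2(5) + (-1) = -11
q[3] = -2(-11) + 5 = 27
q[4] = -2(27) + (-11) = -65
q[5] = -2(-65) + 27 = 157
q[6] = -2(157) + (-65) = -379
q[7] = -2(-379) + 157 = 915
q[8] = -2(915) + (-379) = -2209
q[9] = -2(-2209) + 915 = 5333
q[10] = -2(5333) + (-2209) = -12875

-12875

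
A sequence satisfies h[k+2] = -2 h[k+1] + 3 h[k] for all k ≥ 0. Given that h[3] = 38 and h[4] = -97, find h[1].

8

Rearranging, h[k-2] = (h[k] + 2 h[k-1]) / 3.
h[2] = (-97 + 2·38) / 3 = -21/3 = -7
h[1] = (38 + 2·(-7)) / 3 = 24/3 = 8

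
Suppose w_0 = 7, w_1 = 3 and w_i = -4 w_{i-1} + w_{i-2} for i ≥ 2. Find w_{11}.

w_2 = -4(3) + 7 = -5
w_3 = -4(-5) + 3 = 23
w_4 = -4(23) + (-5) = -97
w_5 = -4(-97) + 23 = 411
w_6 = -4(411) + (-97) = -1741
w_7 = -4(-1741) + 411 = 7375
w_8 = -4(7375) + (-1741) = -31241
w_9 = -4(-31241) + 7375 = 132339
w_{10} = -4(132339) + (-31241) = -560597
w_{11} = -4(-560597) + 132339 = 2374727

2374727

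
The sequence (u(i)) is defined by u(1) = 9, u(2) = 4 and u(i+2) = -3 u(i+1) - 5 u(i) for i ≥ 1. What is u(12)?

u(3) = -3·4 - 5·9 = -57
u(4) = -3·(-57) - 5·4 = 151
u(5) = -3·151 - 5·(-57) = -168
u(6) = -3·(-168) - 5·151 = -251
u(7) = -3·(-251) - 5·(-168) = 1593
u(8) = -3·1593 - 5·(-251) = -3524
u(9) = -3·(-3524) - 5·1593 = 2607
u(10) = -3·2607 - 5·(-3524) = 9799
u(11) = -3·9799 - 5·2607 = -42432
u(12) = -3·(-42432) - 5·9799 = 78301

78301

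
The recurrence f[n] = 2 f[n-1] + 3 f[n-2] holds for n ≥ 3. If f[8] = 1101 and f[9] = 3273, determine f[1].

Rearranging, f[n-2] = (f[n] - 2 f[n-1]) / 3.
f[7] = (3273 - 2·1101) / 3 = 1071/3 = 357
f[6] = (1101 - 2·357) / 3 = 387/3 = 129
f[5] = (357 - 2·129) / 3 = 99/3 = 33
f[4] = (129 - 2·33) / 3 = 63/3 = 21
f[3] = (33 - 2·21) / 3 = -9/3 = -3
f[2] = (21 - 2·(-3)) / 3 = 27/3 = 9
f[1] = (-3 - 2·9) / 3 = -21/3 = -7

-7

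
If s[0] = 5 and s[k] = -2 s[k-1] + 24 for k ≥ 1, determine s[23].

The fixed point is 24/(1 + 2) = 8, so s[k] - 8 = -2(s[k-1] - 8).
Hence s[k] = -3·(-2)^k + 8.
s[23] = -3·(-2)^{23} + 8 = -3·-8388608 + 8 = 25165832.

25165832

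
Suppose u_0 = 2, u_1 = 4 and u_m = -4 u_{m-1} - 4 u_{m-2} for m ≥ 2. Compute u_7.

u_2 = -4·4 - 4·2 = -24
u_3 = -4·(-24) - 4·4 = 80
u_4 = -4·80 - 4·(-24) = -224
u_5 = -4·(-224) - 4·80 = 576
u_6 = -4·576 - 4·(-224) = -1408
u_7 = -4·(-1408) - 4·576 = 3328

3328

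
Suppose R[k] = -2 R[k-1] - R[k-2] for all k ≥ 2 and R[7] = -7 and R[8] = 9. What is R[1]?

5

Rearranging, R[k-2] = -(R[k] + 2 R[k-1]).
R[6] = -(9 + 2·(-7)) = 5
R[5] = -(-7 + 2·5) = -3
R[4] = -(5 + 2·(-3)) = 1
R[3] = -(-3 + 2·1) = 1
R[2] = -(1 + 2·1) = -3
R[1] = -(1 + 2·(-3)) = 5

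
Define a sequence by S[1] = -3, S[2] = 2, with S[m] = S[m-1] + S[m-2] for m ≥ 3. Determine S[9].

3

S[3] = 2 + (-3) = -1
S[4] = (-1) + 2 = 1
S[5] = 1 + (-1) = 0
S[6] = 0 + 1 = 1
S[7] = 1 + 0 = 1
S[8] = 1 + 1 = 2
S[9] = 2 + 1 = 3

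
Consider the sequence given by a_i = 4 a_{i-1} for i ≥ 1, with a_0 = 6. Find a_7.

a_1 = 4(6) = 24
a_2 = 4(24) = 96
a_3 = 4(96) = 384
a_4 = 4(384) = 1536
a_5 = 4(1536) = 6144
a_6 = 4(6144) = 24576
a_7 = 4(24576) = 98304

98304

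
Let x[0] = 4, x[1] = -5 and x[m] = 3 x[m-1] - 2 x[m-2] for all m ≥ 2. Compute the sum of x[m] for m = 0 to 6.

x[2] = 3*(-5) - 2*4 = -23
x[3] = 3*(-23) - 2*(-5) = -59
x[4] = 3*(-59) - 2*(-23) = -131
x[5] = 3*(-131) - 2*(-59) = -275
x[6] = 3*(-275) - 2*(-131) = -563
Sum = 4 + (-5) + (-23) + (-59) + (-131) + (-275) + (-563) = -1052

-1052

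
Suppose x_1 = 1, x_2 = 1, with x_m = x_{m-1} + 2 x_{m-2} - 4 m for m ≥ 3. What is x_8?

x_3 = 1 + 2*1 - 12 = -9
x_4 = (-9) + 2*1 - 16 = -23
x_5 = (-23) + 2*(-9) - 20 = -61
x_6 = (-61) + 2*(-23) - 24 = -131
x_7 = (-131) + 2*(-61) - 28 = -281
x_8 = (-281) + 2*(-131) - 32 = -575

-575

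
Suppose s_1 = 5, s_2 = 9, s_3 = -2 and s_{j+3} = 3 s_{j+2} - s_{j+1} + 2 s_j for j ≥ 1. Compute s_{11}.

2329

s_4 = 3*(-2) - 9 + 2*5 = -5
s_5 = 3*(-5) - (-2) + 2*9 = 5
s_6 = 3*5 - (-5) + 2*(-2) = 16
s_7 = 3*16 - 5 + 2*(-5) = 33
s_8 = 3*33 - 16 + 2*5 = 93
s_9 = 3*93 - 33 + 2*16 = 278
s_{10} = 3*278 - 93 + 2*33 = 807
s_{11} = 3*807 - 278 + 2*93 = 2329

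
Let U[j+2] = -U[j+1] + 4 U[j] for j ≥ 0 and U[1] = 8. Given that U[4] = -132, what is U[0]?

-3

Let U[0] = v.
U[2] = -8 + 4v
U[3] = 40 - 4v
U[4] = -72 + 20v
So -72 + 20v = -132, giving v = -3.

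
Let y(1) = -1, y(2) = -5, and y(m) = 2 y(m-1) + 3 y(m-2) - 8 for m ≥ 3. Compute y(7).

-1821

y(3) = 2(-5) + 3(-1) - 8 = -21
y(4) = 2(-21) + 3(-5) - 8 = -65
y(5) = 2(-65) + 3(-21) - 8 = -201
y(6) = 2(-201) + 3(-65) - 8 = -605
y(7) = 2(-605) + 3(-201) - 8 = -1821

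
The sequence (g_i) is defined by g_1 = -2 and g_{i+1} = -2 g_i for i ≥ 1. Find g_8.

g_2 = -2*(-2) = 4
g_3 = -2*4 = -8
g_4 = -2*(-8) = 16
g_5 = -2*16 = -32
g_6 = -2*(-32) = 64
g_7 = -2*64 = -128
g_8 = -2*(-128) = 256

256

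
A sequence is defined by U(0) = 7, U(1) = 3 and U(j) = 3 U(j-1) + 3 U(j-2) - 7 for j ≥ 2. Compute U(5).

1031

U(2) = 3(3) + 3(7) - 7 = 23
U(3) = 3(23) + 3(3) - 7 = 71
U(4) = 3(71) + 3(23) - 7 = 275
U(5) = 3(275) + 3(71) - 7 = 1031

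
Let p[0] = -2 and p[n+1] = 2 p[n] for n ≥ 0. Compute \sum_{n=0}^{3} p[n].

-30

p[1] = 2*(-2) = -4
p[2] = 2*(-4) = -8
p[3] = 2*(-8) = -16
Sum = (-2) + (-4) + (-8) + (-16) = -30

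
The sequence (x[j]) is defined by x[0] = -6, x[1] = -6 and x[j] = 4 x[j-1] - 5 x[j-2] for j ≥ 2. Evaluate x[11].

x[2] = 4*(-6) - 5*(-6) = 6
x[3] = 4*6 - 5*(-6) = 54
x[4] = 4*54 - 5*6 = 186
x[5] = 4*186 - 5*54 = 474
x[6] = 4*474 - 5*186 = 966
x[7] = 4*966 - 5*474 = 1494
x[8] = 4*1494 - 5*966 = 1146
x[9] = 4*1146 - 5*1494 = -2886
x[10] = 4*(-2886) - 5*1146 = -17274
x[11] = 4*(-17274) - 5*(-2886) = -54666

-54666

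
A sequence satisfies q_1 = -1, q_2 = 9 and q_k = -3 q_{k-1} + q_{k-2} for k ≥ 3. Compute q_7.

q_3 = -3·9 + (-1) = -28
q_4 = -3·(-28) + 9 = 93
q_5 = -3·93 + (-28) = -307
q_6 = -3·(-307) + 93 = 1014
q_7 = -3·1014 + (-307) = -3349

-3349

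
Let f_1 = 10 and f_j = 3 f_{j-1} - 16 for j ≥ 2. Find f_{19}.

The fixed point is -16/(1 - 3) = 8, so f_j - 8 = 3(f_{j-1} - 8).
Hence f_j = 2·3^{j-1} + 8.
f_{19} = 2·3^{18} + 8 = 2·387420489 + 8 = 774840986.

774840986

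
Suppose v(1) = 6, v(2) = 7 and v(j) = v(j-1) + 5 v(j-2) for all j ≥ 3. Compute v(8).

4987

v(3) = 7 + 5(6) = 37
v(4) = 37 + 5(7) = 72
v(5) = 72 + 5(37) = 257
v(6) = 257 + 5(72) = 617
v(7) = 617 + 5(257) = 1902
v(8) = 1902 + 5(617) = 4987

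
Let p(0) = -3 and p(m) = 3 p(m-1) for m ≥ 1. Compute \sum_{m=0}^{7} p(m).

-9840

p(1) = 3·(-3) = -9
p(2) = 3·(-9) = -27
p(3) = 3·(-27) = -81
p(4) = 3·(-81) = -243
p(5) = 3·(-243) = -729
p(6) = 3·(-729) = -2187
p(7) = 3·(-2187) = -6561
Sum = (-3) + (-9) + (-27) + (-81) + (-243) + (-729) + (-2187) + (-6561) = -9840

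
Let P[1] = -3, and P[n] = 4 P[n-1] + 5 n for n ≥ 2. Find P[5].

P[2] = 4(-3) + 10 = -2
P[3] = 4(-2) + 15 = 7
P[4] = 4(7) + 20 = 48
P[5] = 4(48) + 25 = 217

217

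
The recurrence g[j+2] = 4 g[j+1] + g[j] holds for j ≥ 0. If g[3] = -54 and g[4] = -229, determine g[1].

Rearranging, g[j-2] = g[j] - 4 g[j-1].
g[2] = -229 - 4(-54) = -13
g[1] = -54 - 4(-13) = -2

-2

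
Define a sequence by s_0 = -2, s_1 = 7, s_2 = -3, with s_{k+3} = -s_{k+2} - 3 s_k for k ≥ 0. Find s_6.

s_3 = -(-3) - 3(-2) = 9
s_4 = -9 - 3(7) = -30
s_5 = -(-30) - 3(-3) = 39
s_6 = -39 - 3(9) = -66

-66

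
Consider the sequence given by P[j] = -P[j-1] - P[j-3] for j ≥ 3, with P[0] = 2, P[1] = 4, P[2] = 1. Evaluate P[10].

P[3] = -1 - 2 = -3
P[4] = -(-3) - 4 = -1
P[5] = -(-1) - 1 = 0
P[6] = -0 - (-3) = 3
P[7] = -3 - (-1) = -2
P[8] = -(-2) - 0 = 2
P[9] = -2 - 3 = -5
P[10] = -(-5) - (-2) = 7

7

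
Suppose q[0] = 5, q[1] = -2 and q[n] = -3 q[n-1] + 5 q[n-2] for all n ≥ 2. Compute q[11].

q[2] = -3(-2) + 5(5) = 31
q[3] = -3(31) + 5(-2) = -103
q[4] = -3(-103) + 5(31) = 464
q[5] = -3(464) + 5(-103) = -1907
q[6] = -3(-1907) + 5(464) = 8041
q[7] = -3(8041) + 5(-1907) = -33658
q[8] = -3(-33658) + 5(8041) = 141179
q[9] = -3(141179) + 5(-33658) = -591827
q[10] = -3(-591827) + 5(141179) = 2481376
q[11] = -3(2481376) + 5(-591827) = -10403263

-10403263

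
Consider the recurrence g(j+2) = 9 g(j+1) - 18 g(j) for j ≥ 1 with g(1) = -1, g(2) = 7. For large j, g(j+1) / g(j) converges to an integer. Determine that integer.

The characteristic equation is r^2 - 9r + 18 = 0, which factors as (r - 6)(r - 3) = 0.
So the roots are 6 and 3. Since |6| > |3| and the coefficient of 6^j is non-zero, the ratio tends to 6.

6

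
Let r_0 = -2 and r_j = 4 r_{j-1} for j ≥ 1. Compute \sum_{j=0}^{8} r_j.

-174762

r_1 = 4(-2) = -8
r_2 = 4(-8) = -32
r_3 = 4(-32) = -128
r_4 = 4(-128) = -512
r_5 = 4(-512) = -2048
r_6 = 4(-2048) = -8192
r_7 = 4(-8192) = -32768
r_8 = 4(-32768) = -131072
Sum = (-2) + (-8) + (-32) + (-128) + (-512) + (-2048) + (-8192) + (-32768) + (-131072) = -174762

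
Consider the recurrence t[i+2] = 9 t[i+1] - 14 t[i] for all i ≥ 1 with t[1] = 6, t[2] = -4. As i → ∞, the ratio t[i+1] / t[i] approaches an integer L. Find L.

The characteristic equation is r^2 - 9r + 14 = 0, which factors as (r - 7)(r - 2) = 0.
So the roots are 7 and 2. Since |7| > |2| and the coefficient of 7^i is non-zero, the ratio tends to 7.

7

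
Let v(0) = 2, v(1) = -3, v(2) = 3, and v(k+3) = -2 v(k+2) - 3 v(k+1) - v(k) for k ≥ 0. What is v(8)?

37

v(3) = -2·3 - 3·(-3) - 2 = 1
v(4) = -2·1 - 3·3 - (-3) = -8
v(5) = -2·(-8) - 3·1 - 3 = 10
v(6) = -2·10 - 3·(-8) - 1 = 3
v(7) = -2·3 - 3·10 - (-8) = -28
v(8) = -2·(-28) - 3·3 - 10 = 37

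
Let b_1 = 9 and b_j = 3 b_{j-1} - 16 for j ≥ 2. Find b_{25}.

The fixed point is -16/(1 - 3) = 8, so b_j - 8 = 3(b_{j-1} - 8).
Hence b_j = 1·3^{j-1} + 8.
b_{25} = 1·3^{24} + 8 = 1·282429536481 + 8 = 282429536489.

282429536489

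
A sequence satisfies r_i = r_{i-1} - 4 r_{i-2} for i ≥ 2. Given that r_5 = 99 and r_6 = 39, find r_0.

Rearranging, r_{i-2} = (r_i - r_{i-1}) / -4.
r_4 = (39 - 99) / -4 = -60/-4 = 15
r_3 = (99 - 15) / -4 = 84/-4 = -21
r_2 = (15 - (-21)) / -4 = 36/-4 = -9
r_1 = (-21 - (-9)) / -4 = -12/-4 = 3
r_0 = (-9 - 3) / -4 = -12/-4 = 3

3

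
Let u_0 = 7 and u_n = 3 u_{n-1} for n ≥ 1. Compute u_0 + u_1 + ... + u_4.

u_1 = 3*7 = 21
u_2 = 3*21 = 63
u_3 = 3*63 = 189
u_4 = 3*189 = 567
Sum = 7 + 21 + 63 + 189 + 567 = 847

847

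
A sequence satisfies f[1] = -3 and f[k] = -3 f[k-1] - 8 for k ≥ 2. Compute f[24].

The fixed point is -8/(1 + 3) = -2, so f[k] + 2 = -3(f[k-1] + 2).
Hence f[k] = -1·(-3)^{k-1} - 2.
f[24] = -1·(-3)^{23} - 2 = -1·-94143178827 - 2 = 94143178825.

94143178825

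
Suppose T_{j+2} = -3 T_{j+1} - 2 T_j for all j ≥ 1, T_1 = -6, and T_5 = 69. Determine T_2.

1

Let T_2 = v.
T_3 = 12 - 3v
T_4 = -36 + 7v
T_5 = 84 - 15v
So 84 - 15v = 69, giving v = 1.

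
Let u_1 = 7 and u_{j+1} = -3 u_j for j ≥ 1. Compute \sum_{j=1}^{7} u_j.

u_2 = -3*7 = -21
u_3 = -3*(-21) = 63
u_4 = -3*63 = -189
u_5 = -3*(-189) = 567
u_6 = -3*567 = -1701
u_7 = -3*(-1701) = 5103
Sum = 7 + (-21) + 63 + (-189) + 567 + (-1701) + 5103 = 3829

3829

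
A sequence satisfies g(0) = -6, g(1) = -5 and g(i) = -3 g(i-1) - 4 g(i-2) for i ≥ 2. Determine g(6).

-489

g(2) = -3·(-5) - 4·(-6) = 39
g(3) = -3·39 - 4·(-5) = -97
g(4) = -3·(-97) - 4·39 = 135
g(5) = -3·135 - 4·(-97) = -17
g(6) = -3·(-17) - 4·135 = -489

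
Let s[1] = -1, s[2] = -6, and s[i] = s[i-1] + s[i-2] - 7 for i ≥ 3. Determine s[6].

s[3] = (-6) + (-1) - 7 = -14
s[4] = (-14) + (-6) - 7 = -27
s[5] = (-27) + (-14) - 7 = -48
s[6] = (-48) + (-27) - 7 = -82

-82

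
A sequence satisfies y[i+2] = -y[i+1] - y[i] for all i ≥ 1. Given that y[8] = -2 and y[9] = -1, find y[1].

Rearranging, y[i-2] = -(y[i] + y[i-1]).
y[7] = -(-1 + (-2)) = 3
y[6] = -(-2 + 3) = -1
y[5] = -(3 + (-1)) = -2
y[4] = -(-1 + (-2)) = 3
y[3] = -(-2 + 3) = -1
y[2] = -(3 + (-1)) = -2
y[1] = -(-1 + (-2)) = 3

3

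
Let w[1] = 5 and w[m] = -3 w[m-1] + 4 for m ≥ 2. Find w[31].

The fixed point is 4/(1 + 3) = 1, so w[m] - 1 = -3(w[m-1] - 1).
Hence w[m] = 4·(-3)^{m-1} + 1.
w[31] = 4·(-3)^{30} + 1 = 4·205891132094649 + 1 = 823564528378597.

823564528378597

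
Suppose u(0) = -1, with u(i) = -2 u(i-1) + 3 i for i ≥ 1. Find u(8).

-418

u(1) = -2*(-1) + 3 = 5
u(2) = -2*5 + 6 = -4
u(3) = -2*(-4) + 9 = 17
u(4) = -2*17 + 12 = -22
u(5) = -2*(-22) + 15 = 59
u(6) = -2*59 + 18 = -100
u(7) = -2*(-100) + 21 = 221
u(8) = -2*221 + 24 = -418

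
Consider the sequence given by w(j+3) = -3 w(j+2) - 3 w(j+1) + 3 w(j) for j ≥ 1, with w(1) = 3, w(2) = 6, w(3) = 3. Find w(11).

w(4) = -3·3 - 3·6 + 3·3 = -18
w(5) = -3·(-18) - 3·3 + 3·6 = 63
w(6) = -3·63 - 3·(-18) + 3·3 = -126
w(7) = -3·(-126) - 3·63 + 3·(-18) = 135
w(8) = -3·135 - 3·(-126) + 3·63 = 162
w(9) = -3·162 - 3·135 + 3·(-126) = -1269
w(10) = -3·(-1269) - 3·162 + 3·135 = 3726
w(11) = -3·3726 - 3·(-1269) + 3·162 = -6885

-6885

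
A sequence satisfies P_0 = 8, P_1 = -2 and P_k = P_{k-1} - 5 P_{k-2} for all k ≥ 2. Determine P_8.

P_2 = (-2) - 5(8) = -42
P_3 = (-42) - 5(-2) = -32
P_4 = (-32) - 5(-42) = 178
P_5 = 178 - 5(-32) = 338
P_6 = 338 - 5(178) = -552
P_7 = (-552) - 5(338) = -2242
P_8 = (-2242) - 5(-552) = 518

518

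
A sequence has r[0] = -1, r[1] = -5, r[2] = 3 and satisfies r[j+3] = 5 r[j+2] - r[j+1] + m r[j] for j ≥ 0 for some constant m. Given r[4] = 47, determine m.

5

r[3] = 20 - m
r[4] = 97 - 10m
So 97 - 10m = 47, giving m = 5.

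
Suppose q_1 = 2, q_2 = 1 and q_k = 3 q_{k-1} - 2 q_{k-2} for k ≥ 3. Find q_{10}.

q_3 = 3·1 - 2·2 = -1
q_4 = 3·(-1) - 2·1 = -5
q_5 = 3·(-5) - 2·(-1) = -13
q_6 = 3·(-13) - 2·(-5) = -29
q_7 = 3·(-29) - 2·(-13) = -61
q_8 = 3·(-61) - 2·(-29) = -125
q_9 = 3·(-125) - 2·(-61) = -253
q_{10} = 3·(-253) - 2·(-125) = -509

-509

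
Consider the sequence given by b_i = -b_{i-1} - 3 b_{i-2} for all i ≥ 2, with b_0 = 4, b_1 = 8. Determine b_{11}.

2396

b_2 = -8 - 3·4 = -20
b_3 = -(-20) - 3·8 = -4
b_4 = -(-4) - 3·(-20) = 64
b_5 = -64 - 3·(-4) = -52
b_6 = -(-52) - 3·64 = -140
b_7 = -(-140) - 3·(-52) = 296
b_8 = -296 - 3·(-140) = 124
b_9 = -124 - 3·296 = -1012
b_{10} = -(-1012) - 3·124 = 640
b_{11} = -640 - 3·(-1012) = 2396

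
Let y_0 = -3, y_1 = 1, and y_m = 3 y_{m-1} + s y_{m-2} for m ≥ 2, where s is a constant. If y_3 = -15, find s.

y_2 = 3 - 3s
y_3 = 9 - 8s
So 9 - 8s = -15, giving s = 3.

3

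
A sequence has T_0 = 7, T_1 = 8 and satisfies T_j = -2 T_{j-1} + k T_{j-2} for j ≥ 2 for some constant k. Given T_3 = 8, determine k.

T_2 = -16 + 7k
T_3 = 32 - 6k
So 32 - 6k = 8, giving k = 4.

4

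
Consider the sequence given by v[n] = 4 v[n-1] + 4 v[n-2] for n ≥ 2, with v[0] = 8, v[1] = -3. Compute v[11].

21324800

v[2] = 4·(-3) + 4·8 = 20
v[3] = 4·20 + 4·(-3) = 68
v[4] = 4·68 + 4·20 = 352
v[5] = 4·352 + 4·68 = 1680
v[6] = 4·1680 + 4·352 = 8128
v[7] = 4·8128 + 4·1680 = 39232
v[8] = 4·39232 + 4·8128 = 189440
v[9] = 4·189440 + 4·39232 = 914688
v[10] = 4·914688 + 4·189440 = 4416512
v[11] = 4·4416512 + 4·914688 = 21324800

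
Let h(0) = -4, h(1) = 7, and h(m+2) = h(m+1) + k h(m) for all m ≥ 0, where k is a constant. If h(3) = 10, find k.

h(2) = 7 - 4k
h(3) = 7 + 3k
So 7 + 3k = 10, giving k = 1.

1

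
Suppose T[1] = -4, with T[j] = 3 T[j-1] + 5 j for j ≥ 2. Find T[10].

44258

T[2] = 3·(-4) + 10 = -2
T[3] = 3·(-2) + 15 = 9
T[4] = 3·9 + 20 = 47
T[5] = 3·47 + 25 = 166
T[6] = 3·166 + 30 = 528
T[7] = 3·528 + 35 = 1619
T[8] = 3·1619 + 40 = 4897
T[9] = 3·4897 + 45 = 14736
T[10] = 3·14736 + 50 = 44258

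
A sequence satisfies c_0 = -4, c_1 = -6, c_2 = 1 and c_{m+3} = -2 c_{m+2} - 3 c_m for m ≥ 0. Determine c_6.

-32

c_3 = -2·1 - 3·(-4) = 10
c_4 = -2·10 - 3·(-6) = -2
c_5 = -2·(-2) - 3·1 = 1
c_6 = -2·1 - 3·10 = -32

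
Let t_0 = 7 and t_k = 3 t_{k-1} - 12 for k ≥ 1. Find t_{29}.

The fixed point is -12/(1 - 3) = 6, so t_k - 6 = 3(t_{k-1} - 6).
Hence t_k = 1·3^k + 6.
t_{29} = 1·3^{29} + 6 = 1·68630377364883 + 6 = 68630377364889.

68630377364889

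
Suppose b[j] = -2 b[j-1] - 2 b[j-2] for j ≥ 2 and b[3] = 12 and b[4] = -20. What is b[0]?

5

Rearranging, b[j-2] = (b[j] + 2 b[j-1]) / -2.
b[2] = (-20 + 2(12)) / -2 = 4/-2 = -2
b[1] = (12 + 2(-2)) / -2 = 8/-2 = -4
b[0] = (-2 + 2(-4)) / -2 = -10/-2 = 5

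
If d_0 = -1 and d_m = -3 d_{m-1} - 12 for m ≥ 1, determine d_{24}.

The fixed point is -12/(1 + 3) = -3, so d_m + 3 = -3(d_{m-1} + 3).
Hence d_m = 2·(-3)^m - 3.
d_{24} = 2·(-3)^{24} - 3 = 2·282429536481 - 3 = 564859072959.

564859072959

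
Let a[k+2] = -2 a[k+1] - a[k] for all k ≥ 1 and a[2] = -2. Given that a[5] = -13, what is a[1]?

7

Let a[1] = w.
a[3] = 4 - w
a[4] = -6 + 2w
a[5] = 8 - 3w
So 8 - 3w = -13, giving w = 7.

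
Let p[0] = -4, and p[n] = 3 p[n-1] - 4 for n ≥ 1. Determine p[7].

p[1] = 3*(-4) - 4 = -16
p[2] = 3*(-16) - 4 = -52
p[3] = 3*(-52) - 4 = -160
p[4] = 3*(-160) - 4 = -484
p[5] = 3*(-484) - 4 = -1456
p[6] = 3*(-1456) - 4 = -4372
p[7] = 3*(-4372) - 4 = -13120

-13120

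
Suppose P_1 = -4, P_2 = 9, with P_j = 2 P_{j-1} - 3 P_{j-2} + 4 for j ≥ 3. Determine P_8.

-87

P_3 = 2·9 - 3·(-4) + 4 = 34
P_4 = 2·34 - 3·9 + 4 = 45
P_5 = 2·45 - 3·34 + 4 = -8
P_6 = 2·(-8) - 3·45 + 4 = -147
P_7 = 2·(-147) - 3·(-8) + 4 = -266
P_8 = 2·(-266) - 3·(-147) + 4 = -87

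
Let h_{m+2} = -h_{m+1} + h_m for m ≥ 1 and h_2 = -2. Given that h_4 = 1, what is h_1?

-5

Let h_1 = w.
h_3 = 2 + w
h_4 = -4 - w
So -4 - w = 1, giving w = -5.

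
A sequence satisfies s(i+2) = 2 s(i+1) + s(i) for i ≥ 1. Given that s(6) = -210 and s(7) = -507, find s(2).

Rearranging, s(i-2) = s(i) - 2 s(i-1).
s(5) = -507 - 2(-210) = -87
s(4) = -210 - 2(-87) = -36
s(3) = -87 - 2(-36) = -15
s(2) = -36 - 2(-15) = -6

-6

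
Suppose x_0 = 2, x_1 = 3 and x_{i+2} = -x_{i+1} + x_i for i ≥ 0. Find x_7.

x_2 = -3 + 2 = -1
x_3 = -(-1) + 3 = 4
x_4 = -4 + (-1) = -5
x_5 = -(-5) + 4 = 9
x_6 = -9 + (-5) = -14
x_7 = -(-14) + 9 = 23

23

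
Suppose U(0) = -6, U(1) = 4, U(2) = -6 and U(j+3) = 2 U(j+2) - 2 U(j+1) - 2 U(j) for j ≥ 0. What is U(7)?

U(3) = 2(-6) - 2(4) - 2(-6) = -8
U(4) = 2(-8) - 2(-6) - 2(4) = -12
U(5) = 2(-12) - 2(-8) - 2(-6) = 4
U(6) = 2(4) - 2(-12) - 2(-8) = 48
U(7) = 2(48) - 2(4) - 2(-12) = 112

112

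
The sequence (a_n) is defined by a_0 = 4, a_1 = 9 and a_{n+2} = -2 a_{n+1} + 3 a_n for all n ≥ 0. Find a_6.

a_2 = -2(9) + 3(4) = -6
a_3 = -2(-6) + 3(9) = 39
a_4 = -2(39) + 3(-6) = -96
a_5 = -2(-96) + 3(39) = 309
a_6 = -2(309) + 3(-96) = -906

-906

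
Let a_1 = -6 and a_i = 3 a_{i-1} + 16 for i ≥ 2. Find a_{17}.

The fixed point is 16/(1 - 3) = -8, so a_i + 8 = 3(a_{i-1} + 8).
Hence a_i = 2·3^{i-1} - 8.
a_{17} = 2·3^{16} - 8 = 2·43046721 - 8 = 86093434.

86093434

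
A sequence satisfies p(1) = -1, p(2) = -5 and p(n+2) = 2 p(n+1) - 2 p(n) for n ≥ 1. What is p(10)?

-80

p(3) = 2*(-5) - 2*(-1) = -8
p(4) = 2*(-8) - 2*(-5) = -6
p(5) = 2*(-6) - 2*(-8) = 4
p(6) = 2*4 - 2*(-6) = 20
p(7) = 2*20 - 2*4 = 32
p(8) = 2*32 - 2*20 = 24
p(9) = 2*24 - 2*32 = -16
p(10) = 2*(-16) - 2*24 = -80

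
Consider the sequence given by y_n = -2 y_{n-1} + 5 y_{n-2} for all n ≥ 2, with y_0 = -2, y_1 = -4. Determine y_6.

358

y_2 = -2·(-4) + 5·(-2) = -2
y_3 = -2·(-2) + 5·(-4) = -16
y_4 = -2·(-16) + 5·(-2) = 22
y_5 = -2·22 + 5·(-16) = -124
y_6 = -2·(-124) + 5·22 = 358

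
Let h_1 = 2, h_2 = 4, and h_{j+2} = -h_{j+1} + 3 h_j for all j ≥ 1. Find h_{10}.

730

h_3 = -4 + 3(2) = 2
h_4 = -2 + 3(4) = 10
h_5 = -10 + 3(2) = -4
h_6 = -(-4) + 3(10) = 34
h_7 = -34 + 3(-4) = -46
h_8 = -(-46) + 3(34) = 148
h_9 = -148 + 3(-46) = -286
h_{10} = -(-286) + 3(148) = 730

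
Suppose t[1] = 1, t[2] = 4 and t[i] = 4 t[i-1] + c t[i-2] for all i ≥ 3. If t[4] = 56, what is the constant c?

-1

t[3] = 16 + c
t[4] = 64 + 8c
So 64 + 8c = 56, giving c = -1.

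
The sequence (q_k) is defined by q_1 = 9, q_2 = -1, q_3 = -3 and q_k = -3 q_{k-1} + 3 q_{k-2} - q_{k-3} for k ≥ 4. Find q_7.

33

q_4 = -3*(-3) + 3*(-1) - 9 = -3
q_5 = -3*(-3) + 3*(-3) - (-1) = 1
q_6 = -3*1 + 3*(-3) - (-3) = -9
q_7 = -3*(-9) + 3*1 - (-3) = 33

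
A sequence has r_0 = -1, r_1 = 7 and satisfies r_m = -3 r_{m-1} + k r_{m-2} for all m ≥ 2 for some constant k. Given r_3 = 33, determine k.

r_2 = -21 - k
r_3 = 63 + 10k
So 63 + 10k = 33, giving k = -3.

-3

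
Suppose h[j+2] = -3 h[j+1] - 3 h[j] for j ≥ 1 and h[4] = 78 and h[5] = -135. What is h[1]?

4

Rearranging, h[j-2] = (h[j] + 3 h[j-1]) / -3.
h[3] = (-135 + 3·78) / -3 = 99/-3 = -33
h[2] = (78 + 3·(-33)) / -3 = -21/-3 = 7
h[1] = (-33 + 3·7) / -3 = -12/-3 = 4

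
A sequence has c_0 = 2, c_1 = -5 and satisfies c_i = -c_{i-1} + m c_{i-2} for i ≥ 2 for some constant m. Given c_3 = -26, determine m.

3

c_2 = 5 + 2m
c_3 = -5 - 7m
So -5 - 7m = -26, giving m = 3.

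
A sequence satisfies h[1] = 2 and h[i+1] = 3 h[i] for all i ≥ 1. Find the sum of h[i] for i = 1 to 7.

2186

h[2] = 3(2) = 6
h[3] = 3(6) = 18
h[4] = 3(18) = 54
h[5] = 3(54) = 162
h[6] = 3(162) = 486
h[7] = 3(486) = 1458
Sum = 2 + 6 + 18 + 54 + 162 + 486 + 1458 = 2186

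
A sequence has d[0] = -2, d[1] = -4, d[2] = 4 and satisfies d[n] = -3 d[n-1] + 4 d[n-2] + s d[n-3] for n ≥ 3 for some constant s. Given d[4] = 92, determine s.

d[3] = -28 - 2s
d[4] = 100 + 2s
So 100 + 2s = 92, giving s = -4.

-4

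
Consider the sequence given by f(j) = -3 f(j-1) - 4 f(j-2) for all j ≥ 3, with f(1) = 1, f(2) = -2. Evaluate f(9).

f(3) = -3·(-2) - 4·1 = 2
f(4) = -3·2 - 4·(-2) = 2
f(5) = -3·2 - 4·2 = -14
f(6) = -3·(-14) - 4·2 = 34
f(7) = -3·34 - 4·(-14) = -46
f(8) = -3·(-46) - 4·34 = 2
f(9) = -3·2 - 4·(-46) = 178

178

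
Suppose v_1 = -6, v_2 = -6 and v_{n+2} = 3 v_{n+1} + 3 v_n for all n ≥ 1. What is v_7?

-6966

v_3 = 3*(-6) + 3*(-6) = -36
v_4 = 3*(-36) + 3*(-6) = -126
v_5 = 3*(-126) + 3*(-36) = -486
v_6 = 3*(-486) + 3*(-126) = -1836
v_7 = 3*(-1836) + 3*(-486) = -6966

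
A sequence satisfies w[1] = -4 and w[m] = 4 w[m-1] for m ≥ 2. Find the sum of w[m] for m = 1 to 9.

w[2] = 4*(-4) = -16
w[3] = 4*(-16) = -64
w[4] = 4*(-64) = -256
w[5] = 4*(-256) = -1024
w[6] = 4*(-1024) = -4096
w[7] = 4*(-4096) = -16384
w[8] = 4*(-16384) = -65536
w[9] = 4*(-65536) = -262144
Sum = (-4) + (-16) + (-64) + (-256) + (-1024) + (-4096) + (-16384) + (-65536) + (-262144) = -349524

-349524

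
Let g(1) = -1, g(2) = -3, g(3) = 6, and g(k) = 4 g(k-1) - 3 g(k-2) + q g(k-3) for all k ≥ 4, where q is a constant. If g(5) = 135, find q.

-3

g(4) = 33 - q
g(5) = 114 - 7q
So 114 - 7q = 135, giving q = -3.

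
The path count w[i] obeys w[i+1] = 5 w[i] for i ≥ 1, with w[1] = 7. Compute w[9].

w[2] = 5(7) = 35
w[3] = 5(35) = 175
w[4] = 5(175) = 875
w[5] = 5(875) = 4375
w[6] = 5(4375) = 21875
w[7] = 5(21875) = 109375
w[8] = 5(109375) = 546875
w[9] = 5(546875) = 2734375

2734375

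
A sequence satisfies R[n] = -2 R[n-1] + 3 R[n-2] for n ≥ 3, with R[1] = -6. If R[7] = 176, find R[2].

-7

Let R[2] = y.
R[3] = -18 - 2y
R[4] = 36 + 7y
R[5] = -126 - 20y
R[6] = 360 + 61y
R[7] = -1098 - 182y
So -1098 - 182y = 176, giving y = -7.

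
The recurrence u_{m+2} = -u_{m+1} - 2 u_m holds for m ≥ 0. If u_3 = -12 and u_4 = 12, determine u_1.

Rearranging, u_{m-2} = (u_m + u_{m-1}) / -2.
u_2 = (12 + (-12)) / -2 = 0/-2 = 0
u_1 = (-12 + 0) / -2 = -12/-2 = 6

6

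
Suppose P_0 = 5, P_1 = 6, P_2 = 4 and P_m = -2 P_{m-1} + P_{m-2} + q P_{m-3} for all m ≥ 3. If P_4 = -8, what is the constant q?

P_3 = -2 + 5q
P_4 = 8 - 4q
So 8 - 4q = -8, giving q = 4.

4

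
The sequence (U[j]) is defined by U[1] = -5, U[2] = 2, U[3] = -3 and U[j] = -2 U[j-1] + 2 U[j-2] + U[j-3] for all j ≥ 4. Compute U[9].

-635

U[4] = -2(-3) + 2(2) + (-5) = 5
U[5] = -2(5) + 2(-3) + 2 = -14
U[6] = -2(-14) + 2(5) + (-3) = 35
U[7] = -2(35) + 2(-14) + 5 = -93
U[8] = -2(-93) + 2(35) + (-14) = 242
U[9] = -2(242) + 2(-93) + 35 = -635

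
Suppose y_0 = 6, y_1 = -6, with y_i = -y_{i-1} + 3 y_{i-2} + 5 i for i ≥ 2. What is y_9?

-8059

y_2 = -(-6) + 3(6) + 10 = 34
y_3 = -34 + 3(-6) + 15 = -37
y_4 = -(-37) + 3(34) + 20 = 159
y_5 = -159 + 3(-37) + 25 = -245
y_6 = -(-245) + 3(159) + 30 = 752
y_7 = -752 + 3(-245) + 35 = -1452
y_8 = -(-1452) + 3(752) + 40 = 3748
y_9 = -3748 + 3(-1452) + 45 = -8059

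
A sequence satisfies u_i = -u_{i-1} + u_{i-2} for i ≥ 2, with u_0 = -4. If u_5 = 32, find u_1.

4

Let u_1 = v.
u_2 = -4 - v
u_3 = 4 + 2v
u_4 = -8 - 3v
u_5 = 12 + 5v
So 12 + 5v = 32, giving v = 4.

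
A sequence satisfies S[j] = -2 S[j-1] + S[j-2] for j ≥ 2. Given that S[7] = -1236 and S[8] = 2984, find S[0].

Rearranging, S[j-2] = S[j] + 2 S[j-1].
S[6] = 2984 + 2*(-1236) = 512
S[5] = -1236 + 2*512 = -212
S[4] = 512 + 2*(-212) = 88
S[3] = -212 + 2*88 = -36
S[2] = 88 + 2*(-36) = 16
S[1] = -36 + 2*16 = -4
S[0] = 16 + 2*(-4) = 8

8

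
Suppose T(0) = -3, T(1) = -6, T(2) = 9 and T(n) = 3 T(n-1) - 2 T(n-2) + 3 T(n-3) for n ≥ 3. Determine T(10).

T(3) = 3*9 - 2*(-6) + 3*(-3) = 30
T(4) = 3*30 - 2*9 + 3*(-6) = 54
T(5) = 3*54 - 2*30 + 3*9 = 129
T(6) = 3*129 - 2*54 + 3*30 = 369
T(7) = 3*369 - 2*129 + 3*54 = 1011
T(8) = 3*1011 - 2*369 + 3*129 = 2682
T(9) = 3*2682 - 2*1011 + 3*369 = 7131
T(10) = 3*7131 - 2*2682 + 3*1011 = 19062

19062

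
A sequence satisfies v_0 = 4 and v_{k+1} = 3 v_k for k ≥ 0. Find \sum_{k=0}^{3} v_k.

v_1 = 3(4) = 12
v_2 = 3(12) = 36
v_3 = 3(36) = 108
Sum = 4 + 12 + 36 + 108 = 160

160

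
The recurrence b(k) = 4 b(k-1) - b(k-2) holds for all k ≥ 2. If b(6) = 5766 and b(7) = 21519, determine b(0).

Rearranging, b(k-2) = -(b(k) - 4 b(k-1)).
b(5) = -(21519 - 4·5766) = 1545
b(4) = -(5766 - 4·1545) = 414
b(3) = -(1545 - 4·414) = 111
b(2) = -(414 - 4·111) = 30
b(1) = -(111 - 4·30) = 9
b(0) = -(30 - 4·9) = 6

6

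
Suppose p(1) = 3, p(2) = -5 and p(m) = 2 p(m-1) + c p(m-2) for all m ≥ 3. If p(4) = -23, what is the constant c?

p(3) = -10 + 3c
p(4) = -20 + c
So -20 + c = -23, giving c = -3.

-3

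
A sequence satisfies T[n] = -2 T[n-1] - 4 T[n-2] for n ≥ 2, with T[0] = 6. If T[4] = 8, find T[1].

1

Let T[1] = y.
T[2] = -24 - 2y
T[3] = 48
T[4] = 8y
So 8y = 8, giving y = 1.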